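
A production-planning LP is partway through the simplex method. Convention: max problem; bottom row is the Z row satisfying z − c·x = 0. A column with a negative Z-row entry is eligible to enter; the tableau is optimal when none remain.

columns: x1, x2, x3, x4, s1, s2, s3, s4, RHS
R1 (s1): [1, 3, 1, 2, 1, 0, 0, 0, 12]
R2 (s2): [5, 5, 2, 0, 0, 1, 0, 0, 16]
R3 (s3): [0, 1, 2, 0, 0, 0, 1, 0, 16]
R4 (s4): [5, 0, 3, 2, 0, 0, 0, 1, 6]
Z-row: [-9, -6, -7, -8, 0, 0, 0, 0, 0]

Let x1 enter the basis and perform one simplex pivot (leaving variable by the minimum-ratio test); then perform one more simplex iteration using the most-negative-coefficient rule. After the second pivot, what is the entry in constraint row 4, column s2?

Ratio test on column x1 — row 1: 12/1 = 12; row 2: 16/5 = 16/5; row 3: entry 0 ≤ 0; row 4: 6/5 = 6/5. Minimum is 6/5 at row 4 (s4 leaves); pivot element 5.
Divide row 4 by 5; eliminate column x1 from the other rows.
Second iteration: most negative Z-row entry is -6 in column x2, so x2 enters.
Ratio test on column x2 — row 1: (54/5)/3 = 18/5; row 2: 10/5 = 2; row 3: 16/1 = 16; row 4: entry 0 ≤ 0. Minimum is 2 at row 2 (s2 leaves); pivot element 5.
Divide row 2 by 5; eliminate column x2 from the other rows.
After both pivots, the entry at constraint row 4, column s2 is 0.

0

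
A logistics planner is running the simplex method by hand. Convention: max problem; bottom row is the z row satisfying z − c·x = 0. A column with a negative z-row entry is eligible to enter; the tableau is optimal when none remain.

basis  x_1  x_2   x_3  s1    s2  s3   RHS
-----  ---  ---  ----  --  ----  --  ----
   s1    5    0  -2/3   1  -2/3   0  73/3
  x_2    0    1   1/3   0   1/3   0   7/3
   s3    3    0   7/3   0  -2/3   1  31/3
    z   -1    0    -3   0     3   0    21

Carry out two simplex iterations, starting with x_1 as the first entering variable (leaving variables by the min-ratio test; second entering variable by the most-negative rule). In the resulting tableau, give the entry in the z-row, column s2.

15/7

Ratio test on column x_1 — row 1: (73/3)/5 = 73/15; row 2: entry 0 ≤ 0; row 3: (31/3)/3 = 31/9. Minimum is 31/9 at row 3 (s3 leaves); pivot element 3.
Divide row 3 by 3; eliminate column x_1 from the other rows.
Second iteration: most negative z-row entry is -20/9 in column x_3, so x_3 enters.
Ratio test on column x_3 — row 1: entry -41/9 ≤ 0; row 2: (7/3)/(1/3) = 7; row 3: (31/9)/(7/9) = 31/7. Minimum is 31/7 at row 3 (x_1 leaves); pivot element 7/9.
Divide row 3 by 7/9; eliminate column x_3 from the other rows.
After both pivots, the entry at the z-row, column s2 is 15/7.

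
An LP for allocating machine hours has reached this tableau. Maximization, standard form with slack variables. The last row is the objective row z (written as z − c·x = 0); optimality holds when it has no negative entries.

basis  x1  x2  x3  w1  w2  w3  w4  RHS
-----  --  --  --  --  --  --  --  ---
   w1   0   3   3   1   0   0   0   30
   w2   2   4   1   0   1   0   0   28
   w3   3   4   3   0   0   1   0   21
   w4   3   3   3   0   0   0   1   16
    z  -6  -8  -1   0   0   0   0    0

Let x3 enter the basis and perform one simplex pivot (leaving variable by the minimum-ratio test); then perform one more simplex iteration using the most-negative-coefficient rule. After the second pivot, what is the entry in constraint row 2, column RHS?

Ratio test on column x3 — row 1: 30/3 = 10; row 2: 28/1 = 28; row 3: 21/3 = 7; row 4: 16/3 = 16/3. Minimum is 16/3 at row 4 (w4 leaves); pivot element 3.
Divide row 4 by 3; eliminate column x3 from the other rows.
Second iteration: most negative z-row entry is -7 in column x2, so x2 enters.
Ratio test on column x2 — row 1: entry 0 ≤ 0; row 2: (68/3)/3 = 68/9; row 3: 5/1 = 5; row 4: (16/3)/1 = 16/3. Minimum is 5 at row 3 (w3 leaves); pivot element 1.
Divide row 3 by 1; eliminate column x2 from the other rows.
After both pivots, the entry at constraint row 2, column RHS is 23/3.

23/3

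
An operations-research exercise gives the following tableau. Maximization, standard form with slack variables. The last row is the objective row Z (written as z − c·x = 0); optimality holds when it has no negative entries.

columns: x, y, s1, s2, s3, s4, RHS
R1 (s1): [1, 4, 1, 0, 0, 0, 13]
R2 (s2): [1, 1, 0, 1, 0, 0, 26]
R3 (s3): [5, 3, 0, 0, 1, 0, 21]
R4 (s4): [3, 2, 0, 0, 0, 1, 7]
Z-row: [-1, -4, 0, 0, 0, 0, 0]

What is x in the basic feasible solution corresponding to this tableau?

x is not in the basis, so in the current basic feasible solution x = 0.

0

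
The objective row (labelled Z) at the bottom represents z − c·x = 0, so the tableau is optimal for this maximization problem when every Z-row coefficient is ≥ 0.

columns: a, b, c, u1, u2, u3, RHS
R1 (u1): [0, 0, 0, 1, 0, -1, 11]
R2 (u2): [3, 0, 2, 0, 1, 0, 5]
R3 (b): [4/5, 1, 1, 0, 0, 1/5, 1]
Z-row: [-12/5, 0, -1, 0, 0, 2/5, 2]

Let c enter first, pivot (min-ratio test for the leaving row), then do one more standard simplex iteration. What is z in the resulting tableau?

5

Ratio test on column c — row 1: entry 0 ≤ 0; row 2: 5/2 = 5/2; row 3: 1/1 = 1. Minimum is 1 at row 3 (b leaves); pivot element 1.
Pivot on row 3; the Z-row RHS becomes 2 − (-1)·1 = 3.
Next entering variable (most negative Z-row entry -8/5): a.
Ratio test on column a — row 1: entry 0 ≤ 0; row 2: 3/(7/5) = 15/7; row 3: 1/(4/5) = 5/4. Minimum is 5/4 at row 3 (c leaves); pivot element 4/5.
After the second pivot the Z-row RHS is 3 − (-8/5)·(5/4) = 5.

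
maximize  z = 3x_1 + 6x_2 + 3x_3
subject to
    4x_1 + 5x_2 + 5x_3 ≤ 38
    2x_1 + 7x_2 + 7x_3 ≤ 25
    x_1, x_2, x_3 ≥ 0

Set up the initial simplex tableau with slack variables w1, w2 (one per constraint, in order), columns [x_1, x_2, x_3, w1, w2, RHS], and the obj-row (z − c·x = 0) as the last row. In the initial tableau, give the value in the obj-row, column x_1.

-3

The obj-row carries the negated objective coefficients: the x_1 entry is -3.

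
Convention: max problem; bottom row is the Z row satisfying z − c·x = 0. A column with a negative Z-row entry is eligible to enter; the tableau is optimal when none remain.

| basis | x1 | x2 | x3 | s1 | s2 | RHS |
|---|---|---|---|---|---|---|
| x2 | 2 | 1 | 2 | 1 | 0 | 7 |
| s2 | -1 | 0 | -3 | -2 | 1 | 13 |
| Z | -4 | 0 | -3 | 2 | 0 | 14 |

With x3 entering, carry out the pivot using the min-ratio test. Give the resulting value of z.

Ratio test on column x3 — row 1: 7/2 = 7/2; row 2: entry -3 ≤ 0. Minimum is 7/2 at row 1 (x2 leaves); pivot element 2.
Pivot on row 1; the Z-row RHS becomes 14 − (-3)·(7/2) = 49/2.

49/2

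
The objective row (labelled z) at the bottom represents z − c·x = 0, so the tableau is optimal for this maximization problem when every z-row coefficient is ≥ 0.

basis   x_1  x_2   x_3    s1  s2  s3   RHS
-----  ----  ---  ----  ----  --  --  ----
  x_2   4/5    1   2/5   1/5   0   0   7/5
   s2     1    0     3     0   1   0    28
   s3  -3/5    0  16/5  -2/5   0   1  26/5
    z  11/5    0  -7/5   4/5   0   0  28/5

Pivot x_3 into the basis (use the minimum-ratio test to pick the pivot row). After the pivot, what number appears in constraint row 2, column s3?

-15/16

Ratio test on column x_3 — row 1: (7/5)/(2/5) = 7/2; row 2: 28/3 = 28/3; row 3: (26/5)/(16/5) = 13/8. Minimum is 13/8 at row 3 (s3 leaves); pivot element 16/5.
Divide row 3 by 16/5; eliminate column x_3 from the other rows.
Row 2 update in column s3: 0 − 3·(5/16) = -15/16.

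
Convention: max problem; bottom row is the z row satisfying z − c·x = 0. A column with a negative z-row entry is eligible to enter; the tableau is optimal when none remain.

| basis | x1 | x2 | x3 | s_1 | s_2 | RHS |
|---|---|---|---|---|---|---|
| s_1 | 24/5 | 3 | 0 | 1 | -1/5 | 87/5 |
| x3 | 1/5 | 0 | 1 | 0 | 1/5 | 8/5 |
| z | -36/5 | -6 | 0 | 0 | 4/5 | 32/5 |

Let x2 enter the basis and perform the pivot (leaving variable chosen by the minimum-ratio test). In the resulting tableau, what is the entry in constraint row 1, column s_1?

Ratio test on column x2 — row 1: (87/5)/3 = 29/5; row 2: entry 0 ≤ 0. Minimum is 29/5 at row 1 (s_1 leaves); pivot element 3.
Divide row 1 by 3; eliminate column x2 from the other rows.
In the new row 1, the s_1 entry is the old entry divided by the pivot: 1/3 = 1/3.

1/3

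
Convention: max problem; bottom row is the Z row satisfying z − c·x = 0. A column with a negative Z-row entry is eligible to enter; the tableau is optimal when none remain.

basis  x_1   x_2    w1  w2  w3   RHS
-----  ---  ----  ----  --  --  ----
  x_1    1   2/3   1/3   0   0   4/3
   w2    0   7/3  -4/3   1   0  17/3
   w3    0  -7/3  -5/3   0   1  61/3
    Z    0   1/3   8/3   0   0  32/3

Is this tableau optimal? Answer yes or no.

yes

Every Z-row coefficient is ≥ 0, so the tableau is optimal.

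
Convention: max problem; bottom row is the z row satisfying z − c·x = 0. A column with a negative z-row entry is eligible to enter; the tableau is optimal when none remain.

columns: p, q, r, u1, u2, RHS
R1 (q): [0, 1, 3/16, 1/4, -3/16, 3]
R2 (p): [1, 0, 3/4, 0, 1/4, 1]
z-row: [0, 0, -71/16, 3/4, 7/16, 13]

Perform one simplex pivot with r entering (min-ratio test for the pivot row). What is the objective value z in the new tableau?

Ratio test on column r — row 1: 3/(3/16) = 16; row 2: 1/(3/4) = 4/3. Minimum is 4/3 at row 2 (p leaves); pivot element 3/4.
Pivot on row 2; the z-row RHS becomes 13 − (-71/16)·(4/3) = 227/12.

227/12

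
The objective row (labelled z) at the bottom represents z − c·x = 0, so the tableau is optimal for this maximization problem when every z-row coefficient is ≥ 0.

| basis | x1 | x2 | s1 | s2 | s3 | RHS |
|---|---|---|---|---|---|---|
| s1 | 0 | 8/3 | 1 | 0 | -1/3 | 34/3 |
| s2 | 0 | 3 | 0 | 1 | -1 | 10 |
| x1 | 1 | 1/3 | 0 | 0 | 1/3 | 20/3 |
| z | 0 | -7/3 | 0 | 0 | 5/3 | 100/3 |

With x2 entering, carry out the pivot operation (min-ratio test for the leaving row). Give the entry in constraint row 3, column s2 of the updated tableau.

Ratio test on column x2 — row 1: (34/3)/(8/3) = 17/4; row 2: 10/3 = 10/3; row 3: (20/3)/(1/3) = 20. Minimum is 10/3 at row 2 (s2 leaves); pivot element 3.
Divide row 2 by 3; eliminate column x2 from the other rows.
Row 3 update in column s2: 0 − (1/3)·(1/3) = -1/9.

-1/9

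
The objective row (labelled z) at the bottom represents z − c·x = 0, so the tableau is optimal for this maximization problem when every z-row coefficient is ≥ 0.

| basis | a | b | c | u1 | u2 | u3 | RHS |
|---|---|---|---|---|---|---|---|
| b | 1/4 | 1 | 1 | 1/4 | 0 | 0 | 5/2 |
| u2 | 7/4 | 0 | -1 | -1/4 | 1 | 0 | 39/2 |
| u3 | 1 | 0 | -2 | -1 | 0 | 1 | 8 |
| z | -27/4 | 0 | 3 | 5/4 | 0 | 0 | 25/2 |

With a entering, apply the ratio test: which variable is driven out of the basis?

Column a entries and ratios — b: (5/2)/(1/4) = 10; u2: (39/2)/(7/4) = 78/7; u3: 8/1 = 8.
Smallest ratio is 8 in the row of u3, so u3 leaves.

u3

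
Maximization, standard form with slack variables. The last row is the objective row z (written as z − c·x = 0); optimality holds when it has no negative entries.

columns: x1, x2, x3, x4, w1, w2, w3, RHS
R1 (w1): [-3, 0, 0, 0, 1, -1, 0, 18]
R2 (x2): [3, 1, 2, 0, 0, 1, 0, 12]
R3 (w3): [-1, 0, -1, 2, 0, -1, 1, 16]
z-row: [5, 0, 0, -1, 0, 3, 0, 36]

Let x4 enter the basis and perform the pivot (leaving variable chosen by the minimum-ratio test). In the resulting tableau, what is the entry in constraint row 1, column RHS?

18

Ratio test on column x4 — row 1: entry 0 ≤ 0; row 2: entry 0 ≤ 0; row 3: 16/2 = 8. Minimum is 8 at row 3 (w3 leaves); pivot element 2.
Divide row 3 by 2; eliminate column x4 from the other rows.
Row 1 update in column RHS: 18 − 0·8 = 18.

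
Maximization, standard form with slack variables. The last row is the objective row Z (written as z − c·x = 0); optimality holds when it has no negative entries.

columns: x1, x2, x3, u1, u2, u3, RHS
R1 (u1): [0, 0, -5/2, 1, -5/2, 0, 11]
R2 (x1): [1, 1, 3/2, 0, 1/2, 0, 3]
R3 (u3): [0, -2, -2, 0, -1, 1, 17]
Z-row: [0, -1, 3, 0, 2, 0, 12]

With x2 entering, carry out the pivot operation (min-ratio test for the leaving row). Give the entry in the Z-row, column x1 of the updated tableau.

1

Ratio test on column x2 — row 1: entry 0 ≤ 0; row 2: 3/1 = 3; row 3: entry -2 ≤ 0. Minimum is 3 at row 2 (x1 leaves); pivot element 1.
Divide row 2 by 1; eliminate column x2 from the other rows.
Z-row update in column x1: 0 − (-1)·1 = 1.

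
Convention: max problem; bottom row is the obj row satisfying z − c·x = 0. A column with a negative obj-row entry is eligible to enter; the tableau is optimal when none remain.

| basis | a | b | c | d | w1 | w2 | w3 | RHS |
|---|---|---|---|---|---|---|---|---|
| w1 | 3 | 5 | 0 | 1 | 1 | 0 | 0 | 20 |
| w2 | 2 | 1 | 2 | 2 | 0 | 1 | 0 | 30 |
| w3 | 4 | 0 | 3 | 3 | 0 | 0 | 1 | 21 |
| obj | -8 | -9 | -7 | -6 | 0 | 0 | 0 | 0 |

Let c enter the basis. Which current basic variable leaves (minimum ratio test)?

Column c entries and ratios — w1: 0 ≤ 0, skip; w2: 30/2 = 15; w3: 21/3 = 7.
Smallest ratio is 7 in the row of w3, so w3 leaves.

w3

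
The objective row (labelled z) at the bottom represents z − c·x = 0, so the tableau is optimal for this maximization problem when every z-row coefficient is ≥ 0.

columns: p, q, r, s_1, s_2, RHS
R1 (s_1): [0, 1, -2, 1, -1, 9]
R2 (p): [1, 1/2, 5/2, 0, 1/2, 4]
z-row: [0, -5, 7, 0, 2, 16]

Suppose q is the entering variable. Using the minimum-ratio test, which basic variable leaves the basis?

p

Column q entries and ratios — s_1: 9/1 = 9; p: 4/(1/2) = 8.
Smallest ratio is 8 in the row of p, so p leaves.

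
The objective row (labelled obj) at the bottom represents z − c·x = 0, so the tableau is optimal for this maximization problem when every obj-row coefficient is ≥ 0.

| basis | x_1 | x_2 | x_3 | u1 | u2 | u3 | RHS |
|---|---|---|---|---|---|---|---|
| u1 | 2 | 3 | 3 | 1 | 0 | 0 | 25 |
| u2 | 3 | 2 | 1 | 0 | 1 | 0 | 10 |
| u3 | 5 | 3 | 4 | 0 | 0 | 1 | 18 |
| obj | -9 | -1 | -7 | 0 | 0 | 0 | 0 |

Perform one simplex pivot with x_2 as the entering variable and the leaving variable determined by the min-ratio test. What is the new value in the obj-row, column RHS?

Ratio test on column x_2 — row 1: 25/3 = 25/3; row 2: 10/2 = 5; row 3: 18/3 = 6. Minimum is 5 at row 2 (u2 leaves); pivot element 2.
Divide row 2 by 2; eliminate column x_2 from the other rows.
obj-row update in column RHS: 0 − (-1)·5 = 5.

5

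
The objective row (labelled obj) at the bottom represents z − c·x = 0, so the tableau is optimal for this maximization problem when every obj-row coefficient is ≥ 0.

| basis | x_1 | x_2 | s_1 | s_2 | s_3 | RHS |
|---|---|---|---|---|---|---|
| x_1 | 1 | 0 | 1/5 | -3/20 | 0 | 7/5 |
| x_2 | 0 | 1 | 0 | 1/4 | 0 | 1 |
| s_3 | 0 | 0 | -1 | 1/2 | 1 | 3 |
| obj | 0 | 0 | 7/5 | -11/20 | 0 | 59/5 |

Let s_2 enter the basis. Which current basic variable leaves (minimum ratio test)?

x_2

Column s_2 entries and ratios — x_1: -3/20 ≤ 0, skip; x_2: 1/(1/4) = 4; s_3: 3/(1/2) = 6.
Smallest ratio is 4 in the row of x_2, so x_2 leaves.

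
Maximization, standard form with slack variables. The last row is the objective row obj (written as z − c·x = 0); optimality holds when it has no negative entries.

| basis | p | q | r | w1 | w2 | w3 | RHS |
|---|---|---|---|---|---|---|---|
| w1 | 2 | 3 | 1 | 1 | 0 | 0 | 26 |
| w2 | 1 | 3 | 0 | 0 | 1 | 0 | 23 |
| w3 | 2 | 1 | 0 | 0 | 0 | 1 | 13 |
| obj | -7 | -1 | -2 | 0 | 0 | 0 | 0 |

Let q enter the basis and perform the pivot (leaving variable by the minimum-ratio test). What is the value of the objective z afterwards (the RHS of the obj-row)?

23/3

Ratio test on column q — row 1: 26/3 = 26/3; row 2: 23/3 = 23/3; row 3: 13/1 = 13. Minimum is 23/3 at row 2 (w2 leaves); pivot element 3.
Pivot on row 2; the obj-row RHS becomes 0 − (-1)·(23/3) = 23/3.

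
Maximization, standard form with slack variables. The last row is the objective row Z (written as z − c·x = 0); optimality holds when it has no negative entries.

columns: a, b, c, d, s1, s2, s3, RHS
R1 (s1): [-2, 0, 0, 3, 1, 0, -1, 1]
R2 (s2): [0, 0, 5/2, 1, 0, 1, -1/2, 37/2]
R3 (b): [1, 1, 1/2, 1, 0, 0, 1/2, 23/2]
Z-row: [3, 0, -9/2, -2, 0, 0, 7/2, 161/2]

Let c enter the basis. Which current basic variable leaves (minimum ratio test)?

s2

Column c entries and ratios — s1: 0 ≤ 0, skip; s2: (37/2)/(5/2) = 37/5; b: (23/2)/(1/2) = 23.
Smallest ratio is 37/5 in the row of s2, so s2 leaves.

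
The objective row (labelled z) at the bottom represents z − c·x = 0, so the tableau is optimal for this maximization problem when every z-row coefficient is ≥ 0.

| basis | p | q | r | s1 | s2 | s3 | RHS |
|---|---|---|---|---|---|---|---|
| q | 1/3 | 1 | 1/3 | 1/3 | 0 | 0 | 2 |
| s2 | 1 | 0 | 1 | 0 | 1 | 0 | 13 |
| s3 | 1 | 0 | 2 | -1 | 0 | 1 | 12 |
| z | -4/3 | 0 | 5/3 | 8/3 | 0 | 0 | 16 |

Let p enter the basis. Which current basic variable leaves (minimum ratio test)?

Column p entries and ratios — q: 2/(1/3) = 6; s2: 13/1 = 13; s3: 12/1 = 12.
Smallest ratio is 6 in the row of q, so q leaves.

q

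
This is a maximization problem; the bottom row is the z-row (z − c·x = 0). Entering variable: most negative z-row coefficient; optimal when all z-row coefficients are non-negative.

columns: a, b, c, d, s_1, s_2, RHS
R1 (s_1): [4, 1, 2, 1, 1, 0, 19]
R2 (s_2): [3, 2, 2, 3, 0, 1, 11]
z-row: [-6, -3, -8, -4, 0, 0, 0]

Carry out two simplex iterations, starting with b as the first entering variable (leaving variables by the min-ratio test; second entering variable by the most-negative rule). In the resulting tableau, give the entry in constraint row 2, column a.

Ratio test on column b — row 1: 19/1 = 19; row 2: 11/2 = 11/2. Minimum is 11/2 at row 2 (s_2 leaves); pivot element 2.
Divide row 2 by 2; eliminate column b from the other rows.
Second iteration: most negative z-row entry is -5 in column c, so c enters.
Ratio test on column c — row 1: (27/2)/1 = 27/2; row 2: (11/2)/1 = 11/2. Minimum is 11/2 at row 2 (b leaves); pivot element 1.
Divide row 2 by 1; eliminate column c from the other rows.
After both pivots, the entry at constraint row 2, column a is 3/2.

3/2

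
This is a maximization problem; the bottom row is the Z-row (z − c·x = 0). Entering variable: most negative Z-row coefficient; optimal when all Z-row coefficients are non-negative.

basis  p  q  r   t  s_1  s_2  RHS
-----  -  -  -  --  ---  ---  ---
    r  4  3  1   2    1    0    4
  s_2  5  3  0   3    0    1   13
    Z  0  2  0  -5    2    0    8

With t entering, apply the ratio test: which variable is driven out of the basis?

r

Column t entries and ratios — r: 4/2 = 2; s_2: 13/3 = 13/3.
Smallest ratio is 2 in the row of r, so r leaves.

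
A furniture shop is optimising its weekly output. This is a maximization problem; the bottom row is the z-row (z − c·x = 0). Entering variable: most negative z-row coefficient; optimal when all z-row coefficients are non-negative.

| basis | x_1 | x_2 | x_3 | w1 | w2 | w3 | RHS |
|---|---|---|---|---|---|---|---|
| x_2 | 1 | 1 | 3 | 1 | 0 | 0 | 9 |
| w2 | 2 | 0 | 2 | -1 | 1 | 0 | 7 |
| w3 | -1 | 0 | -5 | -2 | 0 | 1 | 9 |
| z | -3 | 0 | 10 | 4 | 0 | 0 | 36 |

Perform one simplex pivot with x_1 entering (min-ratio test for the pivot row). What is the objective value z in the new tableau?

Ratio test on column x_1 — row 1: 9/1 = 9; row 2: 7/2 = 7/2; row 3: entry -1 ≤ 0. Minimum is 7/2 at row 2 (w2 leaves); pivot element 2.
Pivot on row 2; the z-row RHS becomes 36 − (-3)·(7/2) = 93/2.

93/2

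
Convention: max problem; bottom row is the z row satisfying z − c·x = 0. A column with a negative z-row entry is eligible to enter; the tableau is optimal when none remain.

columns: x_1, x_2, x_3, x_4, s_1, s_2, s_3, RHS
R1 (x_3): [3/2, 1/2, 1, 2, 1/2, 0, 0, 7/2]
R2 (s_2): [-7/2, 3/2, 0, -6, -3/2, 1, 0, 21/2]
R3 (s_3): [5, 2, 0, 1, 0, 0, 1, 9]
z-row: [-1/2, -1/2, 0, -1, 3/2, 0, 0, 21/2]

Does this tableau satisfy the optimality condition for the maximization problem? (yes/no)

The z-row has a negative entry -1 in column x_4, so it is not optimal.

no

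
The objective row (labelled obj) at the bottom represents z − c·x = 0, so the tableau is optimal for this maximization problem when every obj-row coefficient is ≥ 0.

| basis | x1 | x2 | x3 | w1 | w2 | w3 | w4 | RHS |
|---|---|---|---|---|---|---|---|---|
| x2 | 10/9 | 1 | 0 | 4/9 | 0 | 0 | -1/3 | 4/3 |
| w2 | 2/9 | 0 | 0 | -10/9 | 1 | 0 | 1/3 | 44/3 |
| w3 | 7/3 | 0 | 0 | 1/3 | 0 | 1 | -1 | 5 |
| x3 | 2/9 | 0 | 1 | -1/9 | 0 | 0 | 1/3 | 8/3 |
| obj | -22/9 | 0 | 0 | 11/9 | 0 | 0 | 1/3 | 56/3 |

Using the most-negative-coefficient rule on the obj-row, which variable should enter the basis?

Negative obj-row entries: x1: -22/9.
The most negative is -22/9 in column x1, so x1 enters.

x1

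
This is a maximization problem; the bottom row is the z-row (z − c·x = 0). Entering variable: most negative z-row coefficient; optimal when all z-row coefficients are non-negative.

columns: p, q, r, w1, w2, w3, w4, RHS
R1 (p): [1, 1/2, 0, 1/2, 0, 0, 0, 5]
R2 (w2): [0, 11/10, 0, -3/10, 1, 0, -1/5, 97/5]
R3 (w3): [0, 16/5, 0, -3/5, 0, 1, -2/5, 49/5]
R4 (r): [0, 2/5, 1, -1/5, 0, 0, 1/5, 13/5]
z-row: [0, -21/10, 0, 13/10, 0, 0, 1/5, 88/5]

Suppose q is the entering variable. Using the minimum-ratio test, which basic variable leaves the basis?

w3

Column q entries and ratios — p: 5/(1/2) = 10; w2: (97/5)/(11/10) = 194/11; w3: (49/5)/(16/5) = 49/16; r: (13/5)/(2/5) = 13/2.
Smallest ratio is 49/16 in the row of w3, so w3 leaves.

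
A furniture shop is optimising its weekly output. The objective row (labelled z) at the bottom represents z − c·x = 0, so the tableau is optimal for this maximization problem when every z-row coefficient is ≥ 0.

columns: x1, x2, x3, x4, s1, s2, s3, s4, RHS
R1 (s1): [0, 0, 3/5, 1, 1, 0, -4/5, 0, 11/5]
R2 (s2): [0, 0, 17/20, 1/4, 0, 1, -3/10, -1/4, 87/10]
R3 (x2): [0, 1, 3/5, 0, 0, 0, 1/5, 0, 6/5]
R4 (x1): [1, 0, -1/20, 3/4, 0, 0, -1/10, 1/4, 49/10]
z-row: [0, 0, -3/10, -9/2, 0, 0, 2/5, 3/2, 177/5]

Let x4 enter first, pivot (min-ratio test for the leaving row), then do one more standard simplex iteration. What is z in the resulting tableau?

Ratio test on column x4 — row 1: (11/5)/1 = 11/5; row 2: (87/10)/(1/4) = 174/5; row 3: entry 0 ≤ 0; row 4: (49/10)/(3/4) = 98/15. Minimum is 11/5 at row 1 (s1 leaves); pivot element 1.
Pivot on row 1; the z-row RHS becomes 177/5 − (-9/2)·(11/5) = 453/10.
Next entering variable (most negative z-row entry -16/5): s3.
Ratio test on column s3 — row 1: entry -4/5 ≤ 0; row 2: entry -1/10 ≤ 0; row 3: (6/5)/(1/5) = 6; row 4: (13/4)/(1/2) = 13/2. Minimum is 6 at row 3 (x2 leaves); pivot element 1/5.
After the second pivot the z-row RHS is 453/10 − (-16/5)·6 = 129/2.

129/2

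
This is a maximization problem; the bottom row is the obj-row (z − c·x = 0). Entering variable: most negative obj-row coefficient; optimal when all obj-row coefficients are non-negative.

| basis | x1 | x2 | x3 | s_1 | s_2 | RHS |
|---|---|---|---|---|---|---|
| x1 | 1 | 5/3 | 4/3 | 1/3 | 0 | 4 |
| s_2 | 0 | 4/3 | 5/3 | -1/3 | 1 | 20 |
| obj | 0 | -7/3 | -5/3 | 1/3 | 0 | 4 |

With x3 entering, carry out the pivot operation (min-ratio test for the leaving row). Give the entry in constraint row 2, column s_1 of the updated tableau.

-3/4

Ratio test on column x3 — row 1: 4/(4/3) = 3; row 2: 20/(5/3) = 12. Minimum is 3 at row 1 (x1 leaves); pivot element 4/3.
Divide row 1 by 4/3; eliminate column x3 from the other rows.
Row 2 update in column s_1: -1/3 − (5/3)·(1/4) = -3/4.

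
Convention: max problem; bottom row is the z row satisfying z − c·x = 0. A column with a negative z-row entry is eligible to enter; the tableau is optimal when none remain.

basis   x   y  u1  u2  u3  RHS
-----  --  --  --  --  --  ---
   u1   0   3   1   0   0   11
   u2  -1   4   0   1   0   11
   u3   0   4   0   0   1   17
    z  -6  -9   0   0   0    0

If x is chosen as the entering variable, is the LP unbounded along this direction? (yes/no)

yes

Every constraint-row entry in column x is ≤ 0, so increasing x is unbounded.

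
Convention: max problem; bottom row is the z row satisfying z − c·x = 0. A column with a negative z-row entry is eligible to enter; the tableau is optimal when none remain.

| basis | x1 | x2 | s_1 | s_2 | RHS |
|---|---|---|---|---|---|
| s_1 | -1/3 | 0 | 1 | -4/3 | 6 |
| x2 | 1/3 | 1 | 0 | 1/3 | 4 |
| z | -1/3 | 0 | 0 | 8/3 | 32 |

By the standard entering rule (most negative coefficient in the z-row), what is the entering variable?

Negative z-row entries: x1: -1/3.
The most negative is -1/3 in column x1, so x1 enters.

x1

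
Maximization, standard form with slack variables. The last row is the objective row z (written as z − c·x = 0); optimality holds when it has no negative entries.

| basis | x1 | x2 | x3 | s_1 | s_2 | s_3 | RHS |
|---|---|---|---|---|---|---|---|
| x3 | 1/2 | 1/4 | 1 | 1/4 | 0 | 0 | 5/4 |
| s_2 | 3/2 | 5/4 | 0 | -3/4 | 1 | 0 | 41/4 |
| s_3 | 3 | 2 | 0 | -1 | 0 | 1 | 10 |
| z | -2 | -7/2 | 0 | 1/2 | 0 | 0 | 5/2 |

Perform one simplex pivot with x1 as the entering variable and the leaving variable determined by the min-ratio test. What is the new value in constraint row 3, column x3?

Ratio test on column x1 — row 1: (5/4)/(1/2) = 5/2; row 2: (41/4)/(3/2) = 41/6; row 3: 10/3 = 10/3. Minimum is 5/2 at row 1 (x3 leaves); pivot element 1/2.
Divide row 1 by 1/2; eliminate column x1 from the other rows.
Row 3 update in column x3: 0 − 3·2 = -6.

-6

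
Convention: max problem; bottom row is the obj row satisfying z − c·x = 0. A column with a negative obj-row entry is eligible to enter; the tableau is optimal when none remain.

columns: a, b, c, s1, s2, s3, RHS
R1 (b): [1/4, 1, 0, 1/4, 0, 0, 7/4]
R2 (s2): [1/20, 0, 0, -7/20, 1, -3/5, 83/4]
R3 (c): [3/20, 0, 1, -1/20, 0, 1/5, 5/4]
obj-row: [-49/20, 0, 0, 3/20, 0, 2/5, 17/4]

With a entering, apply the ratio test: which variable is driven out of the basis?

Column a entries and ratios — b: (7/4)/(1/4) = 7; s2: (83/4)/(1/20) = 415; c: (5/4)/(3/20) = 25/3.
Smallest ratio is 7 in the row of b, so b leaves.

b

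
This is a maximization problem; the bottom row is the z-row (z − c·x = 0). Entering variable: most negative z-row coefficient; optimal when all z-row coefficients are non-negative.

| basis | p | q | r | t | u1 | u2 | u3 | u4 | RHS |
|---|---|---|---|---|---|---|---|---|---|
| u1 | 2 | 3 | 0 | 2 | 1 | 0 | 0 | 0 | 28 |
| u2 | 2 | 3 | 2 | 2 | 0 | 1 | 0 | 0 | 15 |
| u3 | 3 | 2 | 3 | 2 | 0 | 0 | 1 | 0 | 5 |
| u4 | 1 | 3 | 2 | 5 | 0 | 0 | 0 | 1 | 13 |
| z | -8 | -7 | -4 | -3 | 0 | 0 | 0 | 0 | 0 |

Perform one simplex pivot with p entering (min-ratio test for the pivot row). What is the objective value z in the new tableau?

Ratio test on column p — row 1: 28/2 = 14; row 2: 15/2 = 15/2; row 3: 5/3 = 5/3; row 4: 13/1 = 13. Minimum is 5/3 at row 3 (u3 leaves); pivot element 3.
Pivot on row 3; the z-row RHS becomes 0 − (-8)·(5/3) = 40/3.

40/3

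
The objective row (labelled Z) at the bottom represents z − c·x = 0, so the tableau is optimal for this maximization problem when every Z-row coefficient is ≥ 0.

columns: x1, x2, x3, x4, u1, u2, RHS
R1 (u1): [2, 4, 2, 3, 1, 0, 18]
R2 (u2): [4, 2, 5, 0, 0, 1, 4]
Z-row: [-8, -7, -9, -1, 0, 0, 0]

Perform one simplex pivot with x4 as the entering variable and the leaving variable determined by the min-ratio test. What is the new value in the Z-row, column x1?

Ratio test on column x4 — row 1: 18/3 = 6; row 2: entry 0 ≤ 0. Minimum is 6 at row 1 (u1 leaves); pivot element 3.
Divide row 1 by 3; eliminate column x4 from the other rows.
Z-row update in column x1: -8 − (-1)·(2/3) = -22/3.

-22/3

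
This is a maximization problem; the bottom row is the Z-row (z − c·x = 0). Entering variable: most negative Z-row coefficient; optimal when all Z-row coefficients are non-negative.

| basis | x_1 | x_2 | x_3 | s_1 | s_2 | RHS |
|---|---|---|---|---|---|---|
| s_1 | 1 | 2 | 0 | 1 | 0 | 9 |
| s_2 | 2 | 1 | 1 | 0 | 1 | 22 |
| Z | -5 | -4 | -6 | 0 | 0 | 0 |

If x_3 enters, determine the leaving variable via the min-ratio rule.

Column x_3 entries and ratios — s_1: 0 ≤ 0, skip; s_2: 22/1 = 22.
Smallest ratio is 22 in the row of s_2, so s_2 leaves.

s_2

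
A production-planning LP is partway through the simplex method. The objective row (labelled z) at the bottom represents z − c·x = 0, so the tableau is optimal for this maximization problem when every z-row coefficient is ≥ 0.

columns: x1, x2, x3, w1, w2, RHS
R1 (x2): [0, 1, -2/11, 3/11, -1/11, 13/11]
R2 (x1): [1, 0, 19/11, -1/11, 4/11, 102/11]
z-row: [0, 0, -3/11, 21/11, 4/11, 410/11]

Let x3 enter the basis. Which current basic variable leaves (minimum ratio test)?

x1

Column x3 entries and ratios — x2: -2/11 ≤ 0, skip; x1: (102/11)/(19/11) = 102/19.
Smallest ratio is 102/19 in the row of x1, so x1 leaves.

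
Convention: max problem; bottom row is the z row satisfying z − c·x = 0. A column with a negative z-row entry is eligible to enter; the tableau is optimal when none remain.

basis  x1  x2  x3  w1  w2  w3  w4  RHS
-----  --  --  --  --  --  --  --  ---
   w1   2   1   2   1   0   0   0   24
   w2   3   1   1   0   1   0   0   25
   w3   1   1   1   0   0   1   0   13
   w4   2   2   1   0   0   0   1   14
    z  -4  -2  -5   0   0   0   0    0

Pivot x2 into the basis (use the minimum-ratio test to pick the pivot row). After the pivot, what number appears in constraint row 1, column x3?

3/2

Ratio test on column x2 — row 1: 24/1 = 24; row 2: 25/1 = 25; row 3: 13/1 = 13; row 4: 14/2 = 7. Minimum is 7 at row 4 (w4 leaves); pivot element 2.
Divide row 4 by 2; eliminate column x2 from the other rows.
Row 1 update in column x3: 2 − 1·(1/2) = 3/2.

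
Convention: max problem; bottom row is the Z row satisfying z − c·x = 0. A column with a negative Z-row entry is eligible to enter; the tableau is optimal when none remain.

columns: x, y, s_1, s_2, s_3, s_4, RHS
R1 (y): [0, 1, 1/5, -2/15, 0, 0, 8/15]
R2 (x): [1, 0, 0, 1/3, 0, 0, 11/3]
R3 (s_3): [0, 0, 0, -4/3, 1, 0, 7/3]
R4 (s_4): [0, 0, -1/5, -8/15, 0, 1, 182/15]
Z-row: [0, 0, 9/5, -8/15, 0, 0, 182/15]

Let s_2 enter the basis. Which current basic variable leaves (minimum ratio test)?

x

Column s_2 entries and ratios — y: -2/15 ≤ 0, skip; x: (11/3)/(1/3) = 11; s_3: -4/3 ≤ 0, skip; s_4: -8/15 ≤ 0, skip.
Smallest ratio is 11 in the row of x, so x leaves.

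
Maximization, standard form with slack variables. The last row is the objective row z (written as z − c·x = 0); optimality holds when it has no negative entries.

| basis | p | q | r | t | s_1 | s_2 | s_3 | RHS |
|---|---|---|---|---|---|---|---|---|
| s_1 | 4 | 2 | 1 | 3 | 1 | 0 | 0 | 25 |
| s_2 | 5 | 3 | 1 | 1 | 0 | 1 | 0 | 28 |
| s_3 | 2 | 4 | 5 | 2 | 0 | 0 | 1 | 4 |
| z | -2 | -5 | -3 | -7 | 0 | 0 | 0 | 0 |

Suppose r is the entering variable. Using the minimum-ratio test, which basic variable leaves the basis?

s_3

Column r entries and ratios — s_1: 25/1 = 25; s_2: 28/1 = 28; s_3: 4/5 = 4/5.
Smallest ratio is 4/5 in the row of s_3, so s_3 leaves.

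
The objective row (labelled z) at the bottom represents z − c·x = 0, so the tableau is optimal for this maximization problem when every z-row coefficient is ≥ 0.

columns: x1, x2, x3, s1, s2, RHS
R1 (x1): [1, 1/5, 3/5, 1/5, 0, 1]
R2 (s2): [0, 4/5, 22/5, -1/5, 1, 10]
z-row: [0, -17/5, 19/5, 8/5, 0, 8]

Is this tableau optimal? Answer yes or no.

no

The z-row has a negative entry -17/5 in column x2, so it is not optimal.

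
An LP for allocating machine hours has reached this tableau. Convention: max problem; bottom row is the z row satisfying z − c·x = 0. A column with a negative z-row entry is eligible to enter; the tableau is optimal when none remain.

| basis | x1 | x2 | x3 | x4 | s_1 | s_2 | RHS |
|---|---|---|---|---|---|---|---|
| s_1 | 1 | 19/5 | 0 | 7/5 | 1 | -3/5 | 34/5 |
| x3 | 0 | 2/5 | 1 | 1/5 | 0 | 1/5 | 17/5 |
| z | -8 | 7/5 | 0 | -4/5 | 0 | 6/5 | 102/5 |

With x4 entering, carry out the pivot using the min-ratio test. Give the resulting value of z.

Ratio test on column x4 — row 1: (34/5)/(7/5) = 34/7; row 2: (17/5)/(1/5) = 17. Minimum is 34/7 at row 1 (s_1 leaves); pivot element 7/5.
Pivot on row 1; the z-row RHS becomes 102/5 − (-4/5)·(34/7) = 170/7.

170/7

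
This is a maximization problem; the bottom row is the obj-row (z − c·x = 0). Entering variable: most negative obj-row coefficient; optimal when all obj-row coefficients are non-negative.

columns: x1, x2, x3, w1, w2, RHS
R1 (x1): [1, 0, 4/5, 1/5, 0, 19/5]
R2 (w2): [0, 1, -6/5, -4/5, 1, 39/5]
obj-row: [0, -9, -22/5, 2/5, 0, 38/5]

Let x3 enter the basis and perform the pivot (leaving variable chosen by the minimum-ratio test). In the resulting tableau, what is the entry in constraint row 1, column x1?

5/4

Ratio test on column x3 — row 1: (19/5)/(4/5) = 19/4; row 2: entry -6/5 ≤ 0. Minimum is 19/4 at row 1 (x1 leaves); pivot element 4/5.
Divide row 1 by 4/5; eliminate column x3 from the other rows.
In the new row 1, the x1 entry is the old entry divided by the pivot: 1/(4/5) = 5/4.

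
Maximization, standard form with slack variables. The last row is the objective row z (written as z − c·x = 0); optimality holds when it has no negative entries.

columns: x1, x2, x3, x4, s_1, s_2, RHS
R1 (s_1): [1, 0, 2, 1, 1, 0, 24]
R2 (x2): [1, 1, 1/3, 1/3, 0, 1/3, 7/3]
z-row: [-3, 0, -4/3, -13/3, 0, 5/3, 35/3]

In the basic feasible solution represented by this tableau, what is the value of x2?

7/3

x2 is basic (row 2); its value is the RHS of that row, 7/3.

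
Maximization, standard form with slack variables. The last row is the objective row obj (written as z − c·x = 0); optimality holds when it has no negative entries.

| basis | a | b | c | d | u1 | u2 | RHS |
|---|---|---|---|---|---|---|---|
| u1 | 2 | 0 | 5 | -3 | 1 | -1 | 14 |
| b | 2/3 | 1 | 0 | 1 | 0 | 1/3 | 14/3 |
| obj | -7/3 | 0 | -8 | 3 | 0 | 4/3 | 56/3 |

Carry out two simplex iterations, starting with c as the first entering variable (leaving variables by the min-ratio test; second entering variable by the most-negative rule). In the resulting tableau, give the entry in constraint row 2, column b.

1

Ratio test on column c — row 1: 14/5 = 14/5; row 2: entry 0 ≤ 0. Minimum is 14/5 at row 1 (u1 leaves); pivot element 5.
Divide row 1 by 5; eliminate column c from the other rows.
Second iteration: most negative obj-row entry is -9/5 in column d, so d enters.
Ratio test on column d — row 1: entry -3/5 ≤ 0; row 2: (14/3)/1 = 14/3. Minimum is 14/3 at row 2 (b leaves); pivot element 1.
Divide row 2 by 1; eliminate column d from the other rows.
After both pivots, the entry at constraint row 2, column b is 1.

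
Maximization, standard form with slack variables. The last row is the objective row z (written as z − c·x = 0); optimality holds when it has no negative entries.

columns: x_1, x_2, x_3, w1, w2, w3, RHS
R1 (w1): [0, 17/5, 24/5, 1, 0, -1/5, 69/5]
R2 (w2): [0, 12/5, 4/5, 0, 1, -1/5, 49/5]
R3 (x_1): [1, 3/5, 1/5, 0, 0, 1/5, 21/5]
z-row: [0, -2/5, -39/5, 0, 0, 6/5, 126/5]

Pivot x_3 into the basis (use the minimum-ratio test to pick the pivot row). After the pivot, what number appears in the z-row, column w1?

13/8

Ratio test on column x_3 — row 1: (69/5)/(24/5) = 23/8; row 2: (49/5)/(4/5) = 49/4; row 3: (21/5)/(1/5) = 21. Minimum is 23/8 at row 1 (w1 leaves); pivot element 24/5.
Divide row 1 by 24/5; eliminate column x_3 from the other rows.
z-row update in column w1: 0 − (-39/5)·(5/24) = 13/8.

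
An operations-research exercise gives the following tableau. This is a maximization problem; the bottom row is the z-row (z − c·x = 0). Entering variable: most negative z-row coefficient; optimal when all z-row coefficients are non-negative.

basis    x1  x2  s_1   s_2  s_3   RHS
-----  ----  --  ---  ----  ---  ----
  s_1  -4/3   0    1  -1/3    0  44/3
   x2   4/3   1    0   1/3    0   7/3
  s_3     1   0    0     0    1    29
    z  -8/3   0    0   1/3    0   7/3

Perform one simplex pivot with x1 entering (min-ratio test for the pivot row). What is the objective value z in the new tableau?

7

Ratio test on column x1 — row 1: entry -4/3 ≤ 0; row 2: (7/3)/(4/3) = 7/4; row 3: 29/1 = 29. Minimum is 7/4 at row 2 (x2 leaves); pivot element 4/3.
Pivot on row 2; the z-row RHS becomes 7/3 − (-8/3)·(7/4) = 7.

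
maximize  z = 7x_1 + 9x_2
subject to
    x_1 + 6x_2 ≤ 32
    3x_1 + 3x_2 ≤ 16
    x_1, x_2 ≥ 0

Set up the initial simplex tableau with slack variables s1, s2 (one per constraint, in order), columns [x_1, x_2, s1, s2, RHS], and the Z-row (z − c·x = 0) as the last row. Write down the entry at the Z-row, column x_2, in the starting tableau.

The Z-row carries the negated objective coefficients: the x_2 entry is -9.

-9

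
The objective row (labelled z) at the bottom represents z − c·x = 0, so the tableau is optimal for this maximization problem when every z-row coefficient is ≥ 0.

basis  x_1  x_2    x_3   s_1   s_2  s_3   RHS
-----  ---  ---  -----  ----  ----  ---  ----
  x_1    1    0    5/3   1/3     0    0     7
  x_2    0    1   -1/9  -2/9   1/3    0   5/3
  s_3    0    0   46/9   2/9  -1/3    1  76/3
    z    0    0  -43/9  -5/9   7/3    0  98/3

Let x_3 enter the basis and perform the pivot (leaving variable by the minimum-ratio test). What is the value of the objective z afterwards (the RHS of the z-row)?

Ratio test on column x_3 — row 1: 7/(5/3) = 21/5; row 2: entry -1/9 ≤ 0; row 3: (76/3)/(46/9) = 114/23. Minimum is 21/5 at row 1 (x_1 leaves); pivot element 5/3.
Pivot on row 1; the z-row RHS becomes 98/3 − (-43/9)·(21/5) = 791/15.

791/15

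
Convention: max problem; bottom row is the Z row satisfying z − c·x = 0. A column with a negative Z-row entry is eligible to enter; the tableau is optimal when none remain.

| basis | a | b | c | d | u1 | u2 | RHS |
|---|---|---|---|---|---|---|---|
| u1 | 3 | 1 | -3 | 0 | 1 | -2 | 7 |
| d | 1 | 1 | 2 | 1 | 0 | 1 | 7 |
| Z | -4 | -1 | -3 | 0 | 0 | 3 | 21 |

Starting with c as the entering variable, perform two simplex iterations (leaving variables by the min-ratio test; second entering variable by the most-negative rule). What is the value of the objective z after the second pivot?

Ratio test on column c — row 1: entry -3 ≤ 0; row 2: 7/2 = 7/2. Minimum is 7/2 at row 2 (d leaves); pivot element 2.
Pivot on row 2; the Z-row RHS becomes 21 − (-3)·(7/2) = 63/2.
Next entering variable (most negative Z-row entry -5/2): a.
Ratio test on column a — row 1: (35/2)/(9/2) = 35/9; row 2: (7/2)/(1/2) = 7. Minimum is 35/9 at row 1 (u1 leaves); pivot element 9/2.
After the second pivot the Z-row RHS is 63/2 − (-5/2)·(35/9) = 371/9.

371/9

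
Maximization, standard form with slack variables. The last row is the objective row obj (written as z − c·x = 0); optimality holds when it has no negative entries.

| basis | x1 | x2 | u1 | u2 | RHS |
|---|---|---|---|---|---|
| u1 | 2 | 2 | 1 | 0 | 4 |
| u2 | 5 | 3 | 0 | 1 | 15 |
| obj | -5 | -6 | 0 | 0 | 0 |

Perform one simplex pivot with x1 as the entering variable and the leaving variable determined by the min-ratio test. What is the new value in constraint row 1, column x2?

1

Ratio test on column x1 — row 1: 4/2 = 2; row 2: 15/5 = 3. Minimum is 2 at row 1 (u1 leaves); pivot element 2.
Divide row 1 by 2; eliminate column x1 from the other rows.
In the new row 1, the x2 entry is the old entry divided by the pivot: 2/2 = 1.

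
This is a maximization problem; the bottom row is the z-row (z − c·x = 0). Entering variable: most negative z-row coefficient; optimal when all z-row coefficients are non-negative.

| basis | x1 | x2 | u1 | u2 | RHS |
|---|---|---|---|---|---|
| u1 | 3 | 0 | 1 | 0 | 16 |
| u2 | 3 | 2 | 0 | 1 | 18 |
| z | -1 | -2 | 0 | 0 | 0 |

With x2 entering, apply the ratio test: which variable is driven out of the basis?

u2

Column x2 entries and ratios — u1: 0 ≤ 0, skip; u2: 18/2 = 9.
Smallest ratio is 9 in the row of u2, so u2 leaves.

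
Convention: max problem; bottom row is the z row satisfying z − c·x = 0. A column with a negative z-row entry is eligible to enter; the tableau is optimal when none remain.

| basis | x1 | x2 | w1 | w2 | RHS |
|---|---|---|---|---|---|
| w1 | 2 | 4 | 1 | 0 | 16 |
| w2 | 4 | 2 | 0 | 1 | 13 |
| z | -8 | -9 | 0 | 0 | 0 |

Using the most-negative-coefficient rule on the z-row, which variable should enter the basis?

Negative z-row entries: x1: -8, x2: -9.
The most negative is -9 in column x2, so x2 enters.

x2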